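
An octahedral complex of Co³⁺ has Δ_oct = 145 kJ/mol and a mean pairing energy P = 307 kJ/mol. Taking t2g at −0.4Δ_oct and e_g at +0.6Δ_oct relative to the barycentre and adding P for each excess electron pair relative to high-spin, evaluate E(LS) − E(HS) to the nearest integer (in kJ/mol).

Co sits in group 9; removing 3 electrons leaves Co³⁺ with 9 − 3 = 6 d electrons.
In the high-spin limit (t2g^4 e_g^2) the orbital term is -0.4Δ_oct = -58 kJ/mol, with no excess pairing.
Low-spin: t2g^6 e_g^0, orbital CFSE = -2.4Δ_oct = -348 kJ/mol; plus 2 excess pairs × P = +614 kJ/mol; total 266 kJ/mol.
The difference is 266 − (-58) = 324 kJ/mol, so high-spin lies lower.

324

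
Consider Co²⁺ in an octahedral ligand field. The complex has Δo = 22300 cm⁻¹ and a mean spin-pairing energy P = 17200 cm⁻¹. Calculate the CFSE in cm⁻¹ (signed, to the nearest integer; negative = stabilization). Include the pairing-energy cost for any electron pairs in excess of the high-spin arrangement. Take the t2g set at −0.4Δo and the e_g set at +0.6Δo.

-22940

Co²⁺: group 9, so d-count = 9 − 2 = 7.
Since Δo = 22300 cm⁻¹ > P = 17200 cm⁻¹, the complex adopts the low-spin configuration.
That gives t2g^6 e_g^1.
Orbital CFSE = -1.8Δo = -1.8 × 22300 = -40140 cm⁻¹.
Excess pairs vs high-spin: 3 − 2 = 1; pairing cost = +17200 cm⁻¹.
Net CFSE = -40140 + 17200 = -22940 cm⁻¹.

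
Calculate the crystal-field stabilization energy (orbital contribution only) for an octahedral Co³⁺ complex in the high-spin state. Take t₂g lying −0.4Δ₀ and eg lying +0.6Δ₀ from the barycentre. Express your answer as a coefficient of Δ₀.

-0.4 Δ₀

Co sits in group 9; removing 3 electrons leaves Co³⁺ with 9 − 3 = 6 d electrons.
Configuration: t₂g⁴ eg².
CFSE = 4(-0.4Δ₀) + 2(0.6Δ₀) = -1.6Δ₀ + 1.2Δ₀ = -0.4Δ₀.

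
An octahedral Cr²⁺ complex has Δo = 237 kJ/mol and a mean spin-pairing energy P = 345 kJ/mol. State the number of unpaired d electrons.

4

Cr²⁺: group 6, so d-count = 6 − 2 = 4.
Since Δo = 237 kJ/mol < P = 345 kJ/mol, the complex adopts the high-spin configuration.
Filling d⁴ accordingly: t₂g³ eg¹.
Unpaired electrons: 4.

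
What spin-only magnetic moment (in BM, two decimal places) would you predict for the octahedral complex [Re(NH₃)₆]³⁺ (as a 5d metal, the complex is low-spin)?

2.83 BM

NH₃ is neutral, so the +3 overall charge sits on Re: oxidation state +3.
Re³⁺: group 7, so d-count = 7 − 3 = 4.
Configuration: t₂g⁴ eg⁰ → 2 unpaired electrons.
μ(spin-only) = √[2(2+2)] = √8 ≈ 2.83 BM.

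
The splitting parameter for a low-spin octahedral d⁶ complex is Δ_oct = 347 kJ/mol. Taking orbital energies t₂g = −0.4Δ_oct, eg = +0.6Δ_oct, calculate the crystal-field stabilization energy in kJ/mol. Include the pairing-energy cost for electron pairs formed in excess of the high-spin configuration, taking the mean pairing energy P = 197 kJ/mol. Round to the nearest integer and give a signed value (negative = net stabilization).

Configuration: t₂g⁶ eg⁰.
CFSE(orbital) = 6×(-0.4Δ_oct) + 0×(0.6Δ_oct) = -2.4Δ_oct; with Δ_oct = 347 kJ/mol that is -833 kJ/mol.
Relative to high-spin t₂g⁴ eg² (1 paired), the low-spin configuration has 2 additional pairs, contributing +2 × 197 = +394 kJ/mol.
Combining: -833 + 394 = -439 kJ/mol.

-439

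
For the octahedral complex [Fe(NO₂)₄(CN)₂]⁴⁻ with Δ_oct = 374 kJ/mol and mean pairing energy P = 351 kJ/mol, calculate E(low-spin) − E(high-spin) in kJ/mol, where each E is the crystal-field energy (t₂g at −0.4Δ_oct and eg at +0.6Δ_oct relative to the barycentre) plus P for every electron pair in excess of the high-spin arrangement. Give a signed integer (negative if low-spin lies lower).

Ligand charges: 4×(-1) from NO₂⁻ and 2×(-1) from CN⁻ sum to -6; with overall charge -4, Fe is +2.
Fe is in group 8, so Fe²⁺ is d⁶ (8 − 2 = 6).
In the high-spin limit (t₂g⁴ eg²) the orbital term is -0.4Δ_oct = -150 kJ/mol, with no excess pairing.
Low-spin: t₂g⁶ eg⁰, orbital CFSE = -2.4Δ_oct = -898 kJ/mol; plus 2 excess pairs × P = +702 kJ/mol; total -196 kJ/mol.
The difference is -196 − (-150) = -46 kJ/mol, so low-spin lies lower.

-46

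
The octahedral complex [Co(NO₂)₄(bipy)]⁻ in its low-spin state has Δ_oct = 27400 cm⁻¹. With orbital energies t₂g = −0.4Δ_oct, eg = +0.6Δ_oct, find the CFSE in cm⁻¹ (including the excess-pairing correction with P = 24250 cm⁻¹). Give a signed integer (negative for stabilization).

-17260

Ligand charges: 4×(-1) from NO₂⁻ and 1×(+0) from bipy sum to -4; with overall charge -1, Co is +3.
Co is in group 9, so Co³⁺ is d⁶ (9 − 3 = 6).
Electron filling gives t₂g⁶ eg⁰.
CFSE(orbital) = 6×(-0.4Δ_oct) + 0×(0.6Δ_oct) = -2.4Δ_oct; with Δ_oct = 27400 cm⁻¹ that is -65760 cm⁻¹.
Relative to high-spin t₂g⁴ eg² (1 paired), the low-spin configuration has 2 additional pairs, contributing +2 × 24250 = +48500 cm⁻¹.
Combining: -65760 + 48500 = -17260 cm⁻¹.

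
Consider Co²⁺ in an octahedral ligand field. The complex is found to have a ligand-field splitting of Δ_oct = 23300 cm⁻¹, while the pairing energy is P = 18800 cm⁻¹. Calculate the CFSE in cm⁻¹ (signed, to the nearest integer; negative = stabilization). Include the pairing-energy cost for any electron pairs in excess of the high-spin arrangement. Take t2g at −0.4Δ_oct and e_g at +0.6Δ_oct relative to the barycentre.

-23140

Group 9 minus oxidation state +2 gives a d⁷ configuration for Co²⁺.
Since Δ_oct = 23300 cm⁻¹ > P = 18800 cm⁻¹, the complex adopts the low-spin configuration.
Filling d⁷ accordingly: t2g^6 e_g^1.
Orbital CFSE = -1.8Δ_oct = -1.8 × 23300 = -41940 cm⁻¹.
Excess pairs vs high-spin: 3 − 2 = 1; pairing cost = +18800 cm⁻¹.
Net CFSE = -41940 + 18800 = -23140 cm⁻¹.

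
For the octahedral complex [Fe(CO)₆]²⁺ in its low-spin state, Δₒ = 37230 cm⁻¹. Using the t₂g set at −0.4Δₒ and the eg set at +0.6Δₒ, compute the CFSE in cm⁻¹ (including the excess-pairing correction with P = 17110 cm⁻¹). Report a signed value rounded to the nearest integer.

-55132

CO is neutral, so the +2 overall charge sits on Fe: oxidation state +2.
Fe is in group 8, so Fe²⁺ is d⁶ (8 − 2 = 6).
Electron filling gives t₂g⁶ eg⁰.
CFSE(orbital) = 6×(-0.4Δₒ) + 0×(0.6Δₒ) = -2.4Δₒ; with Δₒ = 37230 cm⁻¹ that is -89352 cm⁻¹.
High-spin d⁶ would be t₂g⁴ eg² with 1 pair; low-spin has 3, so 2 excess pairs cost +2P = +34220 cm⁻¹.
Combining: -89352 + 34220 = -55132 cm⁻¹.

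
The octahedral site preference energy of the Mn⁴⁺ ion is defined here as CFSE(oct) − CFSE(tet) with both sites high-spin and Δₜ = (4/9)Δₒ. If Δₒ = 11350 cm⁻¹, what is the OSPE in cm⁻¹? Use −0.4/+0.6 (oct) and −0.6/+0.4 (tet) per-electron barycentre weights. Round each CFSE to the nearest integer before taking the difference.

-9584

Mn is in group 7, so Mn⁴⁺ is d³ (7 − 4 = 3).
Octahedral high-spin t₂g³ eg⁰: CFSE = -1.2 × 11350 = -13620 cm⁻¹.
Tetrahedral e² t₂¹ gives -0.8Δₜ = -0.8 × (4/9) × 11350 = -4036 cm⁻¹.
OSPE = CFSE(oct) − CFSE(tet) = -13620 − (-4036) = -9584 cm⁻¹.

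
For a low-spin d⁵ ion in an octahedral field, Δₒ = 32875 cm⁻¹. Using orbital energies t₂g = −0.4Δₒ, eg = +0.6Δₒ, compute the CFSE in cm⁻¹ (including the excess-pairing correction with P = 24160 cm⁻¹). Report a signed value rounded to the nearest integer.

The d⁵ electrons fill as t₂g⁵ eg⁰.
Orbital CFSE = 5(-0.4) + 0(0.6) = -2.0Δₒ = -2.0 × 32875 = -65750 cm⁻¹.
Relative to high-spin t₂g³ eg² (0 paired), the low-spin configuration has 2 additional pairs, contributing +2 × 24160 = +48320 cm⁻¹.
Overall CFSE = -65750 + 48320 = -17430 cm⁻¹.

-17430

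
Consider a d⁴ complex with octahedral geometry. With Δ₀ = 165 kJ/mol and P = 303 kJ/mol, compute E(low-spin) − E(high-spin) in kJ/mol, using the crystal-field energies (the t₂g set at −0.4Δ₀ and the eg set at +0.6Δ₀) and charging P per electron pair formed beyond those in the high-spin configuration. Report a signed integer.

138

High-spin: t₂g³ eg¹, CFSE = -0.6Δ₀ = -99 kJ/mol.
For low-spin the configuration is t₂g⁴ eg⁰: orbital energy -1.6 × 165 = -264 kJ/mol, and 1 additional pair relative to high-spin adds 303 kJ/mol, giving 39 kJ/mol.
The difference is 39 − (-99) = 138 kJ/mol, so high-spin lies lower.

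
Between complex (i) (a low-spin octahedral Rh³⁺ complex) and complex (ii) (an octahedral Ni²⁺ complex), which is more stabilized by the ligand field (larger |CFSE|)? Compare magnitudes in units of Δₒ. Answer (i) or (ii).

(i): Rh³⁺: group 9, so d-count = 9 − 3 = 6; t₂g⁶ eg⁰, CFSE = -2.4Δₒ.
(ii): Ni is in group 10, so Ni²⁺ is d⁸ (10 − 2 = 8); For octahedral d⁸ the high- and low-spin configurations coincide; t₂g⁶ eg², CFSE = -1.2Δₒ.
So (i) has the larger |CFSE|.

(i)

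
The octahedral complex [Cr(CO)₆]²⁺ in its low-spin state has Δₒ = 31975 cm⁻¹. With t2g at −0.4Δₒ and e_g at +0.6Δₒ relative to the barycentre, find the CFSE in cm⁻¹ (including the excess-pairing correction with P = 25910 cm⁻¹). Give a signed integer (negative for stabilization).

CO is neutral, so the +2 overall charge sits on Cr: oxidation state +2.
Group 6 minus oxidation state +2 gives a d⁴ configuration for Cr²⁺.
Configuration: t2g^4 e_g^0.
CFSE(orbital) = 4×(-0.4Δₒ) + 0×(0.6Δₒ) = -1.6Δₒ; with Δₒ = 31975 cm⁻¹ that is -51160 cm⁻¹.
High-spin d⁴ would be t2g^3 e_g^1 with 0 pairs; low-spin has 1, so 1 excess pair costs +1P = +25910 cm⁻¹.
Combining: -51160 + 25910 = -25250 cm⁻¹.

-25250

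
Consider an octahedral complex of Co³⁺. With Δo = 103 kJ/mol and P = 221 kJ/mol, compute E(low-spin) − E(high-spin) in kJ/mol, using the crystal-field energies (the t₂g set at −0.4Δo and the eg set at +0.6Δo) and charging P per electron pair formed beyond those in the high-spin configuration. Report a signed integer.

236

Co³⁺: group 9, so d-count = 9 − 3 = 6.
High-spin: t₂g⁴ eg², CFSE = -0.4Δo = -41 kJ/mol.
For low-spin the configuration is t₂g⁶ eg⁰: orbital energy -2.4 × 103 = -247 kJ/mol, and 2 additional pairs relative to high-spin add 442 kJ/mol, giving 195 kJ/mol.
The difference is 195 − (-41) = 236 kJ/mol, so high-spin lies lower.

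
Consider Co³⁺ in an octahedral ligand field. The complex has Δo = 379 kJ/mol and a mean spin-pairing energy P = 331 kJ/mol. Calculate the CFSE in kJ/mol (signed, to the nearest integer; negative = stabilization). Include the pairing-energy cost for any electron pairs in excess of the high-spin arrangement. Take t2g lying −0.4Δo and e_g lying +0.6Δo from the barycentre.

Group 9 minus oxidation state +3 gives a d⁶ configuration for Co³⁺.
With Δo > P the complex is low-spin.
Filling d⁶ accordingly: t2g^6 e_g^0.
Orbital CFSE = -2.4Δo = -2.4 × 379 = -910 kJ/mol.
Excess pairs vs high-spin: 3 − 1 = 2; pairing cost = +662 kJ/mol.
Net CFSE = -910 + 662 = -248 kJ/mol.

-248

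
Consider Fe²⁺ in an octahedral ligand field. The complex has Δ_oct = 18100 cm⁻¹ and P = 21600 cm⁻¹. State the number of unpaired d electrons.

4

Group 8 minus oxidation state +2 gives a d⁶ configuration for Fe²⁺.
With Δ_oct < P the complex is high-spin.
Configuration: t2g^4 e_g^2.
Unpaired electrons: 4.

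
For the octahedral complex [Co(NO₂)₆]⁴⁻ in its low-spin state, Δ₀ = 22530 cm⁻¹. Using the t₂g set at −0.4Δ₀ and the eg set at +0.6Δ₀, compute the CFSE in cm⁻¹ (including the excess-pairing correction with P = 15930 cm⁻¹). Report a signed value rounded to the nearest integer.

Each NO₂⁻ contributes -1; 6 × (-1) = -6. With overall charge -4, Co is in the +2 oxidation state.
Group 9 minus oxidation state +2 gives a d⁷ configuration for Co²⁺.
The d⁷ electrons fill as t₂g⁶ eg¹.
The orbital stabilization is -1.8Δ₀ = -1.8 × 22530 = -40554 cm⁻¹.
Relative to high-spin t₂g⁵ eg² (2 paired), the low-spin configuration has 1 additional pair, contributing +1 × 15930 = +15930 cm⁻¹.
Combining: -40554 + 15930 = -24624 cm⁻¹.

-24624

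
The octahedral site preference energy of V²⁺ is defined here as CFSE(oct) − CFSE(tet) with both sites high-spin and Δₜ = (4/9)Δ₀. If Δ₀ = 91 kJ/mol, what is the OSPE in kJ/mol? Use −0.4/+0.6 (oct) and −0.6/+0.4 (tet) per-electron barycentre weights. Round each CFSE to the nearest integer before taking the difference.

-77

Group 5 minus oxidation state +2 gives a d³ configuration for V²⁺.
In an octahedral site d³ (HS) is t2g^3 e_g^0, giving CFSE(oct) = -1.2Δ₀ = -109 kJ/mol.
In a tetrahedral site the filling is e^2 t2^1: CFSE(tet) = -0.8Δₜ = -0.8 × (4/9)(91) = -32 kJ/mol.
OSPE = CFSE(oct) − CFSE(tet) = -109 − (-32) = -77 kJ/mol.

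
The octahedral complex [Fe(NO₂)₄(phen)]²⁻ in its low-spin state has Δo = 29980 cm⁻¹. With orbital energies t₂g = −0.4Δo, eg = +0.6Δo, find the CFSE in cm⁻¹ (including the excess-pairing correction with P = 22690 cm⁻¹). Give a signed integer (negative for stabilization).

Ligand charges: 4×(-1) from NO₂⁻ and 1×(+0) from phen sum to -4; with overall charge -2, Fe is +2.
Fe is in group 8, so Fe²⁺ is d⁶ (8 − 2 = 6).
The d⁶ electrons fill as t₂g⁶ eg⁰.
Orbital CFSE = 6(-0.4) + 0(0.6) = -2.4Δo = -2.4 × 29980 = -71952 cm⁻¹.
High-spin d⁶ would be t₂g⁴ eg² with 1 pair; low-spin has 3, so 2 excess pairs cost +2P = +45380 cm⁻¹.
Overall CFSE = -71952 + 45380 = -26572 cm⁻¹.

-26572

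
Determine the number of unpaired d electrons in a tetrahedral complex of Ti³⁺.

1

Ti³⁺: group 4, so d-count = 4 − 3 = 1.
Tetrahedral splitting is small, so the complex is high-spin.
Configuration: e¹ t₂⁰, giving 1 unpaired electron.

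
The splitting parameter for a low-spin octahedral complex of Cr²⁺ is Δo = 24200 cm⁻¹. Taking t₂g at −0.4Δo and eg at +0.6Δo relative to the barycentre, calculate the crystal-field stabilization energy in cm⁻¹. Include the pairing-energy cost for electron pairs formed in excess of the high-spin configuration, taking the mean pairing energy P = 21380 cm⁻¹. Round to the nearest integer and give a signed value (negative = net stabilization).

-17340

Cr²⁺: group 6, so d-count = 6 − 2 = 4.
Configuration: t₂g⁴ eg⁰.
CFSE(orbital) = 4×(-0.4Δo) + 0×(0.6Δo) = -1.6Δo; with Δo = 24200 cm⁻¹ that is -38720 cm⁻¹.
High-spin d⁴ would be t₂g³ eg¹ with 0 pairs; low-spin has 1, so 1 excess pair costs +1P = +21380 cm⁻¹.
Overall CFSE = -38720 + 21380 = -17340 cm⁻¹.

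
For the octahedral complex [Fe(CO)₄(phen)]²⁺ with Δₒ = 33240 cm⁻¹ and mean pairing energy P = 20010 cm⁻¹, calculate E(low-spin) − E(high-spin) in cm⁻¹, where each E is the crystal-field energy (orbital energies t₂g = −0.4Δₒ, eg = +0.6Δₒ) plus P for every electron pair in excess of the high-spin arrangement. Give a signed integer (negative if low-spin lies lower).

Ligand charges: 4×(+0) from CO and 1×(+0) from phen sum to +0; with overall charge +2, Fe is +2.
Group 8 minus oxidation state +2 gives a d⁶ configuration for Fe²⁺.
High-spin d⁶ fills as t₂g⁴ eg² with CFSE 4(−0.4) + 2(+0.6) = -0.4Δₒ = -13296 cm⁻¹.
For low-spin the configuration is t₂g⁶ eg⁰: orbital energy -2.4 × 33240 = -79776 cm⁻¹, and 2 additional pairs relative to high-spin add 40020 cm⁻¹, giving -39756 cm⁻¹.
The difference is -39756 − (-13296) = -26460 cm⁻¹, so low-spin lies lower.

-26460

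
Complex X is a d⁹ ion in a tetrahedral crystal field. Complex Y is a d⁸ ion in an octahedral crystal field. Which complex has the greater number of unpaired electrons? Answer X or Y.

X: Tetrahedral splitting is small, so the complex is high-spin; e^4 t2^5 → 1 unpaired.
Y: t₂g⁶ eg² → 2 unpaired.
So Y has more unpaired electrons.

Y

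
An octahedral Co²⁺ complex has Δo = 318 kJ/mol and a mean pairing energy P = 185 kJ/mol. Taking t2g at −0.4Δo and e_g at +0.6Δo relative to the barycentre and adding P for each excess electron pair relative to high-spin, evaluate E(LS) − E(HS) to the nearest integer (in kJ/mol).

Co²⁺: group 9, so d-count = 9 − 2 = 7.
High-spin d⁷ fills as t2g^5 e_g^2 with CFSE 5(−0.4) + 2(+0.6) = -0.8Δo = -254 kJ/mol.
Low-spin: t2g^6 e_g^1, orbital CFSE = -1.8Δo = -572 kJ/mol; plus 1 excess pair × P = +185 kJ/mol; total -387 kJ/mol.
Thus E(LS) − E(HS) = -133 kJ/mol.

-133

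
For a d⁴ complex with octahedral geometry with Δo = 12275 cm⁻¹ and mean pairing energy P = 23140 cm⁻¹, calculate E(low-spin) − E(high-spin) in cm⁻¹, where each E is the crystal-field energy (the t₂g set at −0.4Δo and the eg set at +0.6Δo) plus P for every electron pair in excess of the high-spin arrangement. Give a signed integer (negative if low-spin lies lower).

High-spin: t₂g³ eg¹, CFSE = -0.6Δo = -7365 cm⁻¹.
For low-spin the configuration is t₂g⁴ eg⁰: orbital energy -1.6 × 12275 = -19640 cm⁻¹, and 1 additional pair relative to high-spin adds 23140 cm⁻¹, giving 3500 cm⁻¹.
Thus E(LS) − E(HS) = 10865 cm⁻¹.

10865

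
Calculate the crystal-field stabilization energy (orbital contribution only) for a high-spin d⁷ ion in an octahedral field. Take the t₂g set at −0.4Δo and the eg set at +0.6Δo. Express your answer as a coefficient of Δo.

Configuration: t₂g⁵ eg².
CFSE = 5(-0.4Δo) + 2(0.6Δo) = -2.0Δo + 1.2Δo = -0.8Δo.

-0.8 Δo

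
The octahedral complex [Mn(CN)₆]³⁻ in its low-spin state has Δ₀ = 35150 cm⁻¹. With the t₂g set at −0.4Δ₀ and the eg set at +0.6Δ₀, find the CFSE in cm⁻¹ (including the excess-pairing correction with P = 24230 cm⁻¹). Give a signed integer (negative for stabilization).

Each CN⁻ contributes -1; 6 × (-1) = -6. With overall charge -3, Mn is in the +3 oxidation state.
Mn is in group 7, so Mn³⁺ is d⁴ (7 − 3 = 4).
The d⁴ electrons fill as t₂g⁴ eg⁰.
The orbital stabilization is -1.6Δ₀ = -1.6 × 35150 = -56240 cm⁻¹.
Relative to high-spin t₂g³ eg¹ (0 paired), the low-spin configuration has 1 additional pair, contributing +1 × 24230 = +24230 cm⁻¹.
Combining: -56240 + 24230 = -32010 cm⁻¹.

-32010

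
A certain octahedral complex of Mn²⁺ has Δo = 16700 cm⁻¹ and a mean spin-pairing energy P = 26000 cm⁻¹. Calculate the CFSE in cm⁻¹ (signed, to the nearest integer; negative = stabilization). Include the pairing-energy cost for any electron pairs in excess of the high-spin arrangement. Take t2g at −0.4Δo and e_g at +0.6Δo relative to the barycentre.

Group 7 minus oxidation state +2 gives a d⁵ configuration for Mn²⁺.
Here Δo < P (16700 < 26000), so the high-spin state is favoured.
That gives t2g^3 e_g^2.
Orbital CFSE = 0.0Δo = 0.0 × 16700 = 0 cm⁻¹.
High-spin has no excess pairs, so no pairing correction applies.

0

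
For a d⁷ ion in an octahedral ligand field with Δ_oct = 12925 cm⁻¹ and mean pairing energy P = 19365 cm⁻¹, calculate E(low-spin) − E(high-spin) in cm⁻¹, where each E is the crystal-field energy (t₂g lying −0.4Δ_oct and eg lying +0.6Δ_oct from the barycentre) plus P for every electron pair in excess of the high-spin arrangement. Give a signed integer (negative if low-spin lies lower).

High-spin d⁷ fills as t₂g⁵ eg² with CFSE 5(−0.4) + 2(+0.6) = -0.8Δ_oct = -10340 cm⁻¹.
Low-spin t₂g⁶ eg¹ gives -1.8Δ_oct = -23265 cm⁻¹, but forming 1 extra pair costs 1P = 19365 cm⁻¹, so E(LS) = -23265 + 19365 = -3900 cm⁻¹.
Thus E(LS) − E(HS) = 6440 cm⁻¹.

6440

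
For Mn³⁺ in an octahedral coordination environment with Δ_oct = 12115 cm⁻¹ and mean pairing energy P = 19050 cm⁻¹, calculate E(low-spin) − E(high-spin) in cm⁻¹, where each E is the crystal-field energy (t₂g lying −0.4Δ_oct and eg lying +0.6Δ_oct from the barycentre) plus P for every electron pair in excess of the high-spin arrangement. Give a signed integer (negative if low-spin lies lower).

Group 7 minus oxidation state +3 gives a d⁴ configuration for Mn³⁺.
High-spin: t₂g³ eg¹, CFSE = -0.6Δ_oct = -7269 cm⁻¹.
Low-spin: t₂g⁴ eg⁰, orbital CFSE = -1.6Δ_oct = -19384 cm⁻¹; plus 1 excess pair × P = +19050 cm⁻¹; total -334 cm⁻¹.
E(LS) − E(HS) = -334 − (-7269) = 6935 cm⁻¹.

6935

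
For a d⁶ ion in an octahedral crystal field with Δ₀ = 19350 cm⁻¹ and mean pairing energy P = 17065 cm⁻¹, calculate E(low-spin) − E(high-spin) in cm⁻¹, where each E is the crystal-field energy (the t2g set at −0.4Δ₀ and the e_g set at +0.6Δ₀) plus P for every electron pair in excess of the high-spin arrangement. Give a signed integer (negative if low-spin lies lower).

-4570

High-spin d⁶ fills as t2g^4 e_g^2 with CFSE 4(−0.4) + 2(+0.6) = -0.4Δ₀ = -7740 cm⁻¹.
Low-spin: t2g^6 e_g^0, orbital CFSE = -2.4Δ₀ = -46440 cm⁻¹; plus 2 excess pairs × P = +34130 cm⁻¹; total -12310 cm⁻¹.
The difference is -12310 − (-7740) = -4570 cm⁻¹, so low-spin lies lower.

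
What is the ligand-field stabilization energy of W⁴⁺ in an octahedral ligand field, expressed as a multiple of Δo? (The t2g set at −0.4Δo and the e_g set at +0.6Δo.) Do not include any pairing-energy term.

Group 6 minus oxidation state +4 gives a d² configuration for W⁴⁺.
Configuration: t2g^2 e_g^0.
CFSE = 2(-0.4Δo) + 0(0.6Δo) = -0.8Δo + 0.0Δo = -0.8Δo.

-0.8 Δo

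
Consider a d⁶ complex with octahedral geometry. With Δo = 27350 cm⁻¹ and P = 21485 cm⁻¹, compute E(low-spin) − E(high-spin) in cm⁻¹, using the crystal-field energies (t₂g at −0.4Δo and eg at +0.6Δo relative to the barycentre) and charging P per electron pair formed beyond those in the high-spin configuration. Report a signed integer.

In the high-spin limit (t₂g⁴ eg²) the orbital term is -0.4Δo = -10940 cm⁻¹, with no excess pairing.
Low-spin t₂g⁶ eg⁰ gives -2.4Δo = -65640 cm⁻¹, but forming 2 extra pairs costs 2P = 42970 cm⁻¹, so E(LS) = -65640 + 42970 = -22670 cm⁻¹.
The difference is -22670 − (-10940) = -11730 cm⁻¹, so low-spin lies lower.

-11730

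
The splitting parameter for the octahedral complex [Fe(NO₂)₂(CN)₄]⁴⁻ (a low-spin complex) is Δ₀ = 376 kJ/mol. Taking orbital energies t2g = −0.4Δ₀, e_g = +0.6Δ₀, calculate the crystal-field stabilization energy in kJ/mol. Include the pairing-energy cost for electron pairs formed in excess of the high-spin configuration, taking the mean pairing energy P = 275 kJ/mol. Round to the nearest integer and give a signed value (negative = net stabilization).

Ligand charges: 2×(-1) from NO₂⁻ and 4×(-1) from CN⁻ sum to -6; with overall charge -4, Fe is +2.
Group 8 minus oxidation state +2 gives a d⁶ configuration for Fe²⁺.
Configuration: t2g^6 e_g^0.
The orbital stabilization is -2.4Δ₀ = -2.4 × 376 = -902 kJ/mol.
Relative to high-spin t2g^4 e_g^2 (1 paired), the low-spin configuration has 2 additional pairs, contributing +2 × 275 = +550 kJ/mol.
Combining: -902 + 550 = -352 kJ/mol.

-352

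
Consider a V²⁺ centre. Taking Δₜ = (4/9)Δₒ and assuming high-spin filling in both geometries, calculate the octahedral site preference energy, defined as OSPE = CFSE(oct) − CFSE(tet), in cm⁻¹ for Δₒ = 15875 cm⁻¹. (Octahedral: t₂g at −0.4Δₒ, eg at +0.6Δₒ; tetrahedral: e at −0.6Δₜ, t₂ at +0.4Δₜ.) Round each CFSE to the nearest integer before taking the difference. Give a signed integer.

-13406

V is in group 5, so V²⁺ is d³ (5 − 2 = 3).
In an octahedral site d³ (HS) is t₂g³ eg⁰, giving CFSE(oct) = -1.2Δₒ = -19050 cm⁻¹.
Tetrahedral e² t₂¹ gives -0.8Δₜ = -0.8 × (4/9) × 15875 = -5644 cm⁻¹.
Subtracting, OSPE = -19050 − (-5644) = -13406 cm⁻¹.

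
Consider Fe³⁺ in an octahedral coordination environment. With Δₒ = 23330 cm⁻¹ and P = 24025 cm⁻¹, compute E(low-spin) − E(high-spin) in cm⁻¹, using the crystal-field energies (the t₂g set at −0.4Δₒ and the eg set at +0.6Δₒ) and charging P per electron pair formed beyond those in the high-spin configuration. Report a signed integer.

1390

Fe sits in group 8; removing 3 electrons leaves Fe³⁺ with 8 − 3 = 5 d electrons.
In the high-spin limit (t₂g³ eg²) the orbital term is 0.0Δₒ = 0 cm⁻¹, with no excess pairing.
For low-spin the configuration is t₂g⁵ eg⁰: orbital energy -2.0 × 23330 = -46660 cm⁻¹, and 2 additional pairs relative to high-spin add 48050 cm⁻¹, giving 1390 cm⁻¹.
E(LS) − E(HS) = 1390 − (0) = 1390 cm⁻¹.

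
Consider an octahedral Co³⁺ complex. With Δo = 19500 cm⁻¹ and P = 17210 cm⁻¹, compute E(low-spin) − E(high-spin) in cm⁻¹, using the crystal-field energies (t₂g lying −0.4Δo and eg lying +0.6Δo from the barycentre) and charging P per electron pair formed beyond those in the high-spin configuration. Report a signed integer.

-4580

Group 9 minus oxidation state +3 gives a d⁶ configuration for Co³⁺.
In the high-spin limit (t₂g⁴ eg²) the orbital term is -0.4Δo = -7800 cm⁻¹, with no excess pairing.
Low-spin t₂g⁶ eg⁰ gives -2.4Δo = -46800 cm⁻¹, but forming 2 extra pairs costs 2P = 34420 cm⁻¹, so E(LS) = -46800 + 34420 = -12380 cm⁻¹.
E(LS) − E(HS) = -12380 − (-7800) = -4580 cm⁻¹.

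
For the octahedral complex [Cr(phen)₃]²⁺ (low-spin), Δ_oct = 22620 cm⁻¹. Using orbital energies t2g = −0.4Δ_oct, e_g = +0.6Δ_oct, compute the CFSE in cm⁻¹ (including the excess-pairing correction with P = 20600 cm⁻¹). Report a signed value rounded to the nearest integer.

-15592

phen is neutral, so the +2 overall charge sits on Cr: oxidation state +2.
Cr is in group 6, so Cr²⁺ is d⁴ (6 − 2 = 4).
Electron filling gives t2g^4 e_g^0.
Orbital CFSE = 4(-0.4) + 0(0.6) = -1.6Δ_oct = -1.6 × 22620 = -36192 cm⁻¹.
Pairing penalty: 1 pair vs 0 in the high-spin reference → 1 extra × P = 20600 cm⁻¹.
Net CFSE = -36192 + 20600 = -15592 cm⁻¹.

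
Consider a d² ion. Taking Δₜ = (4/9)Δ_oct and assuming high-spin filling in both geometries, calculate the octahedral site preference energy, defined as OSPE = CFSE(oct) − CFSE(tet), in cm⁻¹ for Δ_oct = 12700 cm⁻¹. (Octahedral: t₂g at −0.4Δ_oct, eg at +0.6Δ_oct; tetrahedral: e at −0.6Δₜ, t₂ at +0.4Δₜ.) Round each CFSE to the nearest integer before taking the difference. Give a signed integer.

-3387

In an octahedral site d² (HS) is t₂g² eg⁰, giving CFSE(oct) = -0.8Δ_oct = -10160 cm⁻¹.
Tetrahedral e² t₂⁰ gives -1.2Δₜ = -1.2 × (4/9) × 12700 = -6773 cm⁻¹.
OSPE = CFSE(oct) − CFSE(tet) = -10160 − (-6773) = -3387 cm⁻¹.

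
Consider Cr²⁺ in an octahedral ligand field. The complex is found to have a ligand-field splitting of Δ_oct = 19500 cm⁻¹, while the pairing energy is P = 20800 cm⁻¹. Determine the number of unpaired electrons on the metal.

Group 6 minus oxidation state +2 gives a d⁴ configuration for Cr²⁺.
With Δ_oct < P the complex is high-spin.
That gives t2g^3 e_g^1.
Unpaired electrons: 4.

4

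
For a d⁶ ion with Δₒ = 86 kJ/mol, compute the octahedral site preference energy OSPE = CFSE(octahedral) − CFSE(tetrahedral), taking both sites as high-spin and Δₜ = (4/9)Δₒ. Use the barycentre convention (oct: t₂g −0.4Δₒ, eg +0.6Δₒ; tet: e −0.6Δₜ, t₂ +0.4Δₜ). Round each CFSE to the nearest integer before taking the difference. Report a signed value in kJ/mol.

Octahedral (high-spin): t₂g⁴ eg², CFSE = 4(−0.4) + 2(+0.6) = -0.4Δₒ = -0.4 × 86 = -34 kJ/mol.
Tetrahedral: e³ t₂³, CFSE = 3(−0.6) + 3(+0.4) = -0.6Δₜ = -0.6 × (4/9) × 86 = -23 kJ/mol.
Subtracting, OSPE = -34 − (-23) = -11 kJ/mol.

-11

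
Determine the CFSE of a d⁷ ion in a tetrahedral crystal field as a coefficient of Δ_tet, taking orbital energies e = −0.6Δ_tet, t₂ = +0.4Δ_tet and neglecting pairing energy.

Tetrahedral splitting is small, so the complex is high-spin.
Configuration: e⁴ t₂³.
CFSE = 4(-0.6Δ_tet) + 3(0.4Δ_tet) = -2.4Δ_tet + 1.2Δ_tet = -1.2Δ_tet.

-1.2 Δ_tet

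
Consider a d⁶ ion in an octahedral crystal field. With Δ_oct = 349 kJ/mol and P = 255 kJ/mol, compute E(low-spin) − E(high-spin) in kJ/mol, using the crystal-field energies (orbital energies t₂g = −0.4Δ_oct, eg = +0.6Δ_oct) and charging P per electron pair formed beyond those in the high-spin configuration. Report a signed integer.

High-spin: t₂g⁴ eg², CFSE = -0.4Δ_oct = -140 kJ/mol.
For low-spin the configuration is t₂g⁶ eg⁰: orbital energy -2.4 × 349 = -838 kJ/mol, and 2 additional pairs relative to high-spin add 510 kJ/mol, giving -328 kJ/mol.
E(LS) − E(HS) = -328 − (-140) = -188 kJ/mol.

-188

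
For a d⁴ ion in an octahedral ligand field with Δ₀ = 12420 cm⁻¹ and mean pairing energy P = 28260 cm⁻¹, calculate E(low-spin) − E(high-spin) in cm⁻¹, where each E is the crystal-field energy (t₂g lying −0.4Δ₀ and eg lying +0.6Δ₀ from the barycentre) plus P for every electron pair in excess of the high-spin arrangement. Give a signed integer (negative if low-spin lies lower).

High-spin: t₂g³ eg¹, CFSE = -0.6Δ₀ = -7452 cm⁻¹.
Low-spin: t₂g⁴ eg⁰, orbital CFSE = -1.6Δ₀ = -19872 cm⁻¹; plus 1 excess pair × P = +28260 cm⁻¹; total 8388 cm⁻¹.
Thus E(LS) − E(HS) = 15840 cm⁻¹.

15840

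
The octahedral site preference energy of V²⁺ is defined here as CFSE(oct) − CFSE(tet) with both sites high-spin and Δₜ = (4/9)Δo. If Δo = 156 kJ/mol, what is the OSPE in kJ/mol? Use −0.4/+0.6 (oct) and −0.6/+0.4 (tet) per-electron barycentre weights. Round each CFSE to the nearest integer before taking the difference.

-132

V is in group 5, so V²⁺ is d³ (5 − 2 = 3).
In an octahedral site d³ (HS) is t2g^3 e_g^0, giving CFSE(oct) = -1.2Δo = -187 kJ/mol.
Tetrahedral: e^2 t2^1, CFSE = 2(−0.6) + 1(+0.4) = -0.8Δₜ = -0.8 × (4/9) × 156 = -55 kJ/mol.
OSPE = CFSE(oct) − CFSE(tet) = -187 − (-55) = -132 kJ/mol.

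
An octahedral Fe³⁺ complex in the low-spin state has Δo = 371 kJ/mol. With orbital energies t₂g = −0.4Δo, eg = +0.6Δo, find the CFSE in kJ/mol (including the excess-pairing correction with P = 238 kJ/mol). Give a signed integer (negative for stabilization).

Fe sits in group 8; removing 3 electrons leaves Fe³⁺ with 8 − 3 = 5 d electrons.
The d⁵ electrons fill as t₂g⁵ eg⁰.
The orbital stabilization is -2.0Δo = -2.0 × 371 = -742 kJ/mol.
Relative to high-spin t₂g³ eg² (0 paired), the low-spin configuration has 2 additional pairs, contributing +2 × 238 = +476 kJ/mol.
Combining: -742 + 476 = -266 kJ/mol.

-266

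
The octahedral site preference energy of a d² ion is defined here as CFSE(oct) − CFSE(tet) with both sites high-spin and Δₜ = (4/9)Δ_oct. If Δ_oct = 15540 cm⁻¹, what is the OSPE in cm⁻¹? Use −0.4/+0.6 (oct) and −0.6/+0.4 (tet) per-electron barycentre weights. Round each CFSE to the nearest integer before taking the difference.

-4144

Octahedral high-spin t₂g² eg⁰: CFSE = -0.8 × 15540 = -12432 cm⁻¹.
Tetrahedral: e² t₂⁰, CFSE = 2(−0.6) + 0(+0.4) = -1.2Δₜ = -1.2 × (4/9) × 15540 = -8288 cm⁻¹.
Subtracting, OSPE = -12432 − (-8288) = -4144 cm⁻¹.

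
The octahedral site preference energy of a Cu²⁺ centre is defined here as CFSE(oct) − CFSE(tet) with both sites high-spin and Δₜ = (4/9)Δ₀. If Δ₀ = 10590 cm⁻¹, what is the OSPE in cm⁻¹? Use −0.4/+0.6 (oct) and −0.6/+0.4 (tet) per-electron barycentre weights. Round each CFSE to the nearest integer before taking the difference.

Cu is in group 11, so Cu²⁺ is d⁹ (11 − 2 = 9).
Octahedral (high-spin): t₂g⁶ eg³, CFSE = 6(−0.4) + 3(+0.6) = -0.6Δ₀ = -0.6 × 10590 = -6354 cm⁻¹.
In a tetrahedral site the filling is e⁴ t₂⁵: CFSE(tet) = -0.4Δₜ = -0.4 × (4/9)(10590) = -1883 cm⁻¹.
OSPE = -6354 − (-1883) = -4471 cm⁻¹.

-4471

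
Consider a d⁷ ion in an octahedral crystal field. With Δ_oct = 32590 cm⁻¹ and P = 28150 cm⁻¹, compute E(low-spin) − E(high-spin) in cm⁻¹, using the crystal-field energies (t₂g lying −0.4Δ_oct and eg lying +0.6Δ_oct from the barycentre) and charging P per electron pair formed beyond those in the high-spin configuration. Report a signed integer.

In the high-spin limit (t₂g⁵ eg²) the orbital term is -0.8Δ_oct = -26072 cm⁻¹, with no excess pairing.
Low-spin: t₂g⁶ eg¹, orbital CFSE = -1.8Δ_oct = -58662 cm⁻¹; plus 1 excess pair × P = +28150 cm⁻¹; total -30512 cm⁻¹.
The difference is -30512 − (-26072) = -4440 cm⁻¹, so low-spin lies lower.

-4440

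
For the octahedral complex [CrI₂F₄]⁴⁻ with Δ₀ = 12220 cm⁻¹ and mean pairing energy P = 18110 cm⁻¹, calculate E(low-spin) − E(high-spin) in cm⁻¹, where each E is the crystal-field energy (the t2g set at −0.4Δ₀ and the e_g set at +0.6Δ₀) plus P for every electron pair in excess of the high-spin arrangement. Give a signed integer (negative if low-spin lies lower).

Ligand charges: 2×(-1) from I⁻ and 4×(-1) from F⁻ sum to -6; with overall charge -4, Cr is +2.
Cr²⁺: group 6, so d-count = 6 − 2 = 4.
High-spin d⁴ fills as t2g^3 e_g^1 with CFSE 3(−0.4) + 1(+0.6) = -0.6Δ₀ = -7332 cm⁻¹.
For low-spin the configuration is t2g^4 e_g^0: orbital energy -1.6 × 12220 = -19552 cm⁻¹, and 1 additional pair relative to high-spin adds 18110 cm⁻¹, giving -1442 cm⁻¹.
The difference is -1442 − (-7332) = 5890 cm⁻¹, so high-spin lies lower.

5890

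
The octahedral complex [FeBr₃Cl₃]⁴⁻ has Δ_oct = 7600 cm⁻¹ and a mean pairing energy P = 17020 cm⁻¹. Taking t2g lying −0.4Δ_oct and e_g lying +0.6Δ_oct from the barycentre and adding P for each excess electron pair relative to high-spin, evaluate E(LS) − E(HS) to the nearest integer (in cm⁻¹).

Ligand charges: 3×(-1) from Br⁻ and 3×(-1) from Cl⁻ sum to -6; with overall charge -4, Fe is +2.
Fe is in group 8, so Fe²⁺ is d⁶ (8 − 2 = 6).
High-spin: t2g^4 e_g^2, CFSE = -0.4Δ_oct = -3040 cm⁻¹.
Low-spin t2g^6 e_g^0 gives -2.4Δ_oct = -18240 cm⁻¹, but forming 2 extra pairs costs 2P = 34040 cm⁻¹, so E(LS) = -18240 + 34040 = 15800 cm⁻¹.
The difference is 15800 − (-3040) = 18840 cm⁻¹, so high-spin lies lower.

18840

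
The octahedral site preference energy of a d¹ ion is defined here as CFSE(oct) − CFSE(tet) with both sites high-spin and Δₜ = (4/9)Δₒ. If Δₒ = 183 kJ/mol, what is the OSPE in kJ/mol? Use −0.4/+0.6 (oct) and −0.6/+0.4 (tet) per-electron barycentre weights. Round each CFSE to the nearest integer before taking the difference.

Octahedral (high-spin): t2g^1 e_g^0, CFSE = 1(−0.4) + 0(+0.6) = -0.4Δₒ = -0.4 × 183 = -73 kJ/mol.
In a tetrahedral site the filling is e^1 t2^0: CFSE(tet) = -0.6Δₜ = -0.6 × (4/9)(183) = -49 kJ/mol.
OSPE = CFSE(oct) − CFSE(tet) = -73 − (-49) = -24 kJ/mol.

-24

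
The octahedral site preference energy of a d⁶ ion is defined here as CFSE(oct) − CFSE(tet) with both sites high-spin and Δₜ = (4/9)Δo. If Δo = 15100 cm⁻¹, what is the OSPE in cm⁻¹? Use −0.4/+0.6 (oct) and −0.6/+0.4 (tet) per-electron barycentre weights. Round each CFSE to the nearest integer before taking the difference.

In an octahedral site d⁶ (HS) is t₂g⁴ eg², giving CFSE(oct) = -0.4Δo = -6040 cm⁻¹.
In a tetrahedral site the filling is e³ t₂³: CFSE(tet) = -0.6Δₜ = -0.6 × (4/9)(15100) = -4027 cm⁻¹.
OSPE = -6040 − (-4027) = -2013 cm⁻¹.

-2013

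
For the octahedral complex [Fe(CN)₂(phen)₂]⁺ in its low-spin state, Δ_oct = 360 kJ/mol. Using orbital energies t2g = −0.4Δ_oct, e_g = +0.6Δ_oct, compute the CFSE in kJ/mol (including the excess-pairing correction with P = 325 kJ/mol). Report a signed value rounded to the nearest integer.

-70

Ligand charges: 2×(-1) from CN⁻ and 2×(+0) from phen sum to -2; with overall charge +1, Fe is +3.
Fe sits in group 8; removing 3 electrons leaves Fe³⁺ with 8 − 3 = 5 d electrons.
Configuration: t2g^5 e_g^0.
Orbital CFSE = 5(-0.4) + 0(0.6) = -2.0Δ_oct = -2.0 × 360 = -720 kJ/mol.
Pairing penalty: 2 pairs vs 0 in the high-spin reference → 2 extra × P = 650 kJ/mol.
Combining: -720 + 650 = -70 kJ/mol.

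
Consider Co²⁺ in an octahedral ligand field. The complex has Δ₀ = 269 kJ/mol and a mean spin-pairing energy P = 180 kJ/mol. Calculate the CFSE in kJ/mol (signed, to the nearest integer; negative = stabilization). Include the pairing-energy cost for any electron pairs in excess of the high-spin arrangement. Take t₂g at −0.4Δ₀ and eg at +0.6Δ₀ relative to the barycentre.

Group 9 minus oxidation state +2 gives a d⁷ configuration for Co²⁺.
Δ₀ > P, so pairing is preferred: the ground state is low-spin.
Configuration: t₂g⁶ eg¹.
Orbital CFSE = -1.8Δ₀ = -1.8 × 269 = -484 kJ/mol.
Excess pairs vs high-spin: 3 − 2 = 1; pairing cost = +180 kJ/mol.
Net CFSE = -484 + 180 = -304 kJ/mol.

-304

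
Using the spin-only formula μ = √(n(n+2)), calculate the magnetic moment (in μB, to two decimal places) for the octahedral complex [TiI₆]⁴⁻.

Each I⁻ contributes -1; 6 × (-1) = -6. With overall charge -4, Ti is in the +2 oxidation state.
Ti sits in group 4; removing 2 electrons leaves Ti²⁺ with 4 − 2 = 2 d electrons.
Configuration: t₂g² eg⁰ → 2 unpaired electrons.
μ(spin-only) = √[2(2+2)] = √8 ≈ 2.83 μB.

2.83 μB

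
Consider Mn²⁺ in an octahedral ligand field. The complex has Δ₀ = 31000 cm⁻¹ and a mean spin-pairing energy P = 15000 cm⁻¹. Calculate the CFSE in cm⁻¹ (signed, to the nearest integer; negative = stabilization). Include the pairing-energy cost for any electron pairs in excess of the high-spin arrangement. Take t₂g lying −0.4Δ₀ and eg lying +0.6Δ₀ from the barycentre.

Mn is in group 7, so Mn²⁺ is d⁵ (7 − 2 = 5).
Here Δ₀ > P (31000 > 15000), so the low-spin state is favoured.
Filling d⁵ accordingly: t₂g⁵ eg⁰.
Orbital CFSE = -2.0Δ₀ = -2.0 × 31000 = -62000 cm⁻¹.
Excess pairs vs high-spin: 2 − 0 = 2; pairing cost = +30000 cm⁻¹.
Net CFSE = -62000 + 30000 = -32000 cm⁻¹.

-32000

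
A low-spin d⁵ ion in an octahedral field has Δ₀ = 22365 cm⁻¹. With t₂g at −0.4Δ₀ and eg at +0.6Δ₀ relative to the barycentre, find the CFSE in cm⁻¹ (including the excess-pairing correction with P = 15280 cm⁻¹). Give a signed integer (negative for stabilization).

-14170

The d⁵ electrons fill as t₂g⁵ eg⁰.
Orbital CFSE = 5(-0.4) + 0(0.6) = -2.0Δ₀ = -2.0 × 22365 = -44730 cm⁻¹.
Relative to high-spin t₂g³ eg² (0 paired), the low-spin configuration has 2 additional pairs, contributing +2 × 15280 = +30560 cm⁻¹.
Net CFSE = -44730 + 30560 = -14170 cm⁻¹.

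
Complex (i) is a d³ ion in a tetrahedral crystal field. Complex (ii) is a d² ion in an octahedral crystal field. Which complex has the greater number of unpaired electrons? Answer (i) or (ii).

(i): Tetrahedral splitting is small, so the complex is high-spin; e² t₂¹ → 3 unpaired.
(ii): t2g^2 e_g^0 → 2 unpaired.
So (i) has more unpaired electrons.

(i)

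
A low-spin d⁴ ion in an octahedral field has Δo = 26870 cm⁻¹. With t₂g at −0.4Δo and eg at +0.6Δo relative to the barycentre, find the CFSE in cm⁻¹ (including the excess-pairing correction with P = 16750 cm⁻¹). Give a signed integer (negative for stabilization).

-26242

Configuration: t₂g⁴ eg⁰.
The orbital stabilization is -1.6Δo = -1.6 × 26870 = -42992 cm⁻¹.
Pairing penalty: 1 pair vs 0 in the high-spin reference → 1 extra × P = 16750 cm⁻¹.
Combining: -42992 + 16750 = -26242 cm⁻¹.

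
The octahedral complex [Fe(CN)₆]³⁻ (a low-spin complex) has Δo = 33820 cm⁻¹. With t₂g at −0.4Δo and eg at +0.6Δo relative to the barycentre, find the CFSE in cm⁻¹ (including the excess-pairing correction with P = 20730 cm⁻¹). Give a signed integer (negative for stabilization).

Each CN⁻ contributes -1; 6 × (-1) = -6. With overall charge -3, Fe is in the +3 oxidation state.
Fe sits in group 8; removing 3 electrons leaves Fe³⁺ with 8 − 3 = 5 d electrons.
The d⁵ electrons fill as t₂g⁵ eg⁰.
The orbital stabilization is -2.0Δo = -2.0 × 33820 = -67640 cm⁻¹.
Pairing penalty: 2 pairs vs 0 in the high-spin reference → 2 extra × P = 41460 cm⁻¹.
Overall CFSE = -67640 + 41460 = -26180 cm⁻¹.

-26180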